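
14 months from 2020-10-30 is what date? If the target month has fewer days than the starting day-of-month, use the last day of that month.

December 30, 2021

Counting forward 14 months from October 30, 2020.
month 10 + 14 = 24, which is month 12 of year 2021 → December 2021.
Day 30 is valid in December, giving December 30, 2021.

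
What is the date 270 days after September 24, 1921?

Advancing 270 days from September 24, 1921.
September has 30 days, so 30 − 24 = 6 days remain after September 24, 1921; 270 − 6 = 264 left.
October 1921 has 31 days: 264 − 31 = 233 left.
November 1921 has 30 days: 233 − 30 = 203 left.
December 1921 has 31 days: 203 − 31 = 172 left.
January 1922 has 31 days: 172 − 31 = 141 left.
February 1922 has 28 days (1922 is not a leap year): 141 − 28 = 113 left.
March 1922 has 31 days: 113 − 31 = 82 left.
April 1922 has 30 days: 82 − 30 = 52 left.
May 1922 has 31 days: 52 − 31 = 21 left.
21 days into June 1922 → June 21, 1922.

June 21, 1922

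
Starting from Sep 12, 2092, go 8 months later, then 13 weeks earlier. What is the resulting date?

February 10, 2093

Adding 8 months from September 12, 2092:
month 9 + 8 = 17, which is month 5 of year 2093 → May 2093.
Day 12 is valid in May, giving May 12, 2093.
Going back 13 weeks (= 91 days) from May 12, 2093:
Going back 12 days from May 12, 2093 reaches the end of the previous month; 91 − 12 = 79 left.
April 2093 has 30 days: 79 − 30 = 49 left.
March 2093 has 31 days: 49 − 31 = 18 left.
February 2093 has 28 days; 28 − 18 = 10 → February 10, 2093.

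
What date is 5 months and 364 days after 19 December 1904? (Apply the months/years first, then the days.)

Adding 5 months and 364 days from December 19, 1904: first the month/year part, then the days.
month 12 + 5 = 17, which is month 5 of year 1905 → May 1905.
Day 19 is valid in May, giving May 19, 1905.
Now add 364 days from May 19, 1905.
May has 31 days, so 31 − 19 = 12 days remain after May 19, 1905; 364 − 12 = 352 left.
June 1905 has 30 days: 352 − 30 = 322 left.
July 1905 has 31 days: 322 − 31 = 291 left.
August 1905 has 31 days: 291 − 31 = 260 left.
September 1905 has 30 days: 260 − 30 = 230 left.
October 1905 has 31 days: 230 − 31 = 199 left.
November 1905 has 30 days: 199 − 30 = 169 left.
December 1905 has 31 days: 169 − 31 = 138 left.
January 1906 has 31 days: 138 − 31 = 107 left.
February 1906 has 28 days (1906 is not a leap year): 107 − 28 = 79 left.
March 1906 has 31 days: 79 − 31 = 48 left.
April 1906 has 30 days: 48 − 30 = 18 left.
18 days into May 1906 → May 18, 1906.

May 18, 1906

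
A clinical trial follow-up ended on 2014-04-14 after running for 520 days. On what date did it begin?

November 10, 2012

Subtracting 520 days from April 14, 2014.
Going back 14 days from April 14, 2014 reaches the end of the previous month; 520 − 14 = 506 left.
March 2014 has 31 days: 506 − 31 = 475 left.
February 2014 has 28 days (2014 is not a leap year): 475 − 28 = 447 left.
January 2014 has 31 days: 447 − 31 = 416 left.
December 2013 has 31 days: 416 − 31 = 385 left.
November 2013 has 30 days: 385 − 30 = 355 left.
October 2013 has 31 days: 355 − 31 = 324 left.
September 2013 has 30 days: 324 − 30 = 294 left.
August 2013 has 31 days: 294 − 31 = 263 left.
July 2013 has 31 days: 263 − 31 = 232 left.
June 2013 has 30 days: 232 − 30 = 202 left.
May 2013 has 31 days: 202 − 31 = 171 left.
April 2013 has 30 days: 171 − 30 = 141 left.
March 2013 has 31 days: 141 − 31 = 110 left.
February 2013 has 28 days (2013 is not a leap year): 110 − 28 = 82 left.
January 2013 has 31 days: 82 − 31 = 51 left.
December 2012 has 31 days: 51 − 31 = 20 left.
November 2012 has 30 days; 30 − 20 = 10 → November 10, 2012.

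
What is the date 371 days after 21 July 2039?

July 26, 2040

Adding 371 days from July 21, 2039.
July has 31 days, so 31 − 21 = 10 days remain after July 21, 2039; 371 − 10 = 361 left.
August 2039 has 31 days: 361 − 31 = 330 left.
September 2039 has 30 days: 330 − 30 = 300 left.
October 2039 has 31 days: 300 − 31 = 269 left.
November 2039 has 30 days: 269 − 30 = 239 left.
December 2039 has 31 days: 239 − 31 = 208 left.
January 2040 has 31 days: 208 − 31 = 177 left.
February 2040 has 29 days (2040 is a leap year): 177 − 29 = 148 left.
March 2040 has 31 days: 148 − 31 = 117 left.
April 2040 has 30 days: 117 − 30 = 87 left.
May 2040 has 31 days: 87 − 31 = 56 left.
June 2040 has 30 days: 56 − 30 = 26 left.
26 days into July 2040 → July 26, 2040.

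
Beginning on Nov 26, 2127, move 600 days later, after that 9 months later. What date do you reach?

April 18, 2130

Adding 600 days from November 26, 2127:
November has 30 days, so 30 − 26 = 4 days remain after November 26, 2127; 600 − 4 = 596 left.
December 2127 has 31 days: 596 − 31 = 565 left.
January 2128 has 31 days: 565 − 31 = 534 left.
February 2128 has 29 days (2128 is a leap year): 534 − 29 = 505 left.
March 2128 has 31 days: 505 − 31 = 474 left.
April 2128 has 30 days: 474 − 30 = 444 left.
May 2128 has 31 days: 444 − 31 = 413 left.
June 2128 has 30 days: 413 − 30 = 383 left.
July 2128 has 31 days: 383 − 31 = 352 left.
August 2128 has 31 days: 352 − 31 = 321 left.
September 2128 has 30 days: 321 − 30 = 291 left.
October 2128 has 31 days: 291 − 31 = 260 left.
November 2128 has 30 days: 260 − 30 = 230 left.
December 2128 has 31 days: 230 − 31 = 199 left.
January 2129 has 31 days: 199 − 31 = 168 left.
February 2129 has 28 days (2129 is not a leap year): 168 − 28 = 140 left.
March 2129 has 31 days: 140 − 31 = 109 left.
April 2129 has 30 days: 109 − 30 = 79 left.
May 2129 has 31 days: 79 − 31 = 48 left.
June 2129 has 30 days: 48 − 30 = 18 left.
18 days into July 2129 → July 18, 2129.
Counting forward 9 months from July 18, 2129:
month 7 + 9 = 16, which is month 4 of year 2130 → April 2130.
Day 18 is valid in April, giving April 18, 2130.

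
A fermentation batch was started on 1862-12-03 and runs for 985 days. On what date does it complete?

August 14, 1865

Advancing 985 days from December 3, 1862.
December has 31 days, so 31 − 3 = 28 days remain after December 3, 1862; 985 − 28 = 957 left.
January 1863 has 31 days: 957 − 31 = 926 left.
February 1863 has 28 days (1863 is not a leap year): 926 − 28 = 898 left.
March 1863 has 31 days: 898 − 31 = 867 left.
April 1863 has 30 days: 867 − 30 = 837 left.
May 1863 has 31 days: 837 − 31 = 806 left.
June 1863 has 30 days: 806 − 30 = 776 left.
July 1863 has 31 days: 776 − 31 = 745 left.
August 1863 has 31 days: 745 − 31 = 714 left.
September 1863 has 30 days: 714 − 30 = 684 left.
October 1863 has 31 days: 684 − 31 = 653 left.
November 1863 has 30 days: 653 − 30 = 623 left.
December 1863 has 31 days: 623 − 31 = 592 left.
January 1864 has 31 days: 592 − 31 = 561 left.
February 1864 has 29 days (1864 is a leap year): 561 − 29 = 532 left.
March 1864 has 31 days: 532 − 31 = 501 left.
April 1864 has 30 days: 501 − 30 = 471 left.
May 1864 has 31 days: 471 − 31 = 440 left.
June 1864 has 30 days: 440 − 30 = 410 left.
July 1864 has 31 days: 410 − 31 = 379 left.
August 1864 has 31 days: 379 − 31 = 348 left.
September 1864 has 30 days: 348 − 30 = 318 left.
October 1864 has 31 days: 318 − 31 = 287 left.
November 1864 has 30 days: 287 − 30 = 257 left.
December 1864 has 31 days: 257 − 31 = 226 left.
January 1865 has 31 days: 226 − 31 = 195 left.
February 1865 has 28 days (1865 is not a leap year): 195 − 28 = 167 left.
March 1865 has 31 days: 167 − 31 = 136 left.
April 1865 has 30 days: 136 − 30 = 106 left.
May 1865 has 31 days: 106 − 31 = 75 left.
June 1865 has 30 days: 75 − 30 = 45 left.
July 1865 has 31 days: 45 − 31 = 14 left.
14 days into August 1865 → August 14, 1865.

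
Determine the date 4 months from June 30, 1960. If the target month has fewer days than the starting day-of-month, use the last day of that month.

Counting forward 4 months from June 30, 1960.
month 6 + 4 = 10 → October 1960.
Day 30 is valid in October, giving October 30, 1960.

October 30, 1960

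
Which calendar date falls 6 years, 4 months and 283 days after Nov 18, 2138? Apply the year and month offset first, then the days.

Advancing 6 years, 4 months and 283 days from November 18, 2138: first the month/year part, then the days.
+6 years → 2144; month 11 + 4 = 15, which is month 3 of year 2145 → March 2145.
Day 18 is valid in March, giving March 18, 2145.
Now add 283 days from March 18, 2145.
March has 31 days, so 31 − 18 = 13 days remain after March 18, 2145; 283 − 13 = 270 left.
April 2145 has 30 days: 270 − 30 = 240 left.
May 2145 has 31 days: 240 − 31 = 209 left.
June 2145 has 30 days: 209 − 30 = 179 left.
July 2145 has 31 days: 179 − 31 = 148 left.
August 2145 has 31 days: 148 − 31 = 117 left.
September 2145 has 30 days: 117 − 30 = 87 left.
October 2145 has 31 days: 87 − 31 = 56 left.
November 2145 has 30 days: 56 − 30 = 26 left.
26 days into December 2145 → December 26, 2145.

December 26, 2145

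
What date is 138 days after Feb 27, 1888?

Adding 138 days from February 27, 1888.
February has 29 days, so 29 − 27 = 2 days remain after February 27, 1888; 138 − 2 = 136 left.
March 1888 has 31 days: 136 − 31 = 105 left.
April 1888 has 30 days: 105 − 30 = 75 left.
May 1888 has 31 days: 75 − 31 = 44 left.
June 1888 has 30 days: 44 − 30 = 14 left.
14 days into July 1888 → July 14, 1888.

July 14, 1888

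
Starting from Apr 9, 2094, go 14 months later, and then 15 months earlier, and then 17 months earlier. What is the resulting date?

October 9, 2092

Adding 14 months from April 9, 2094:
month 4 + 14 = 18, which is month 6 of year 2095 → June 2095.
Day 9 is valid in June, giving June 9, 2095.
Subtracting 15 months from June 9, 2095:
month 6 − 15 = -9, which is month 3 of year 2094 → March 2094.
Day 9 is valid in March, giving March 9, 2094.
Going back 17 months from March 9, 2094:
month 3 − 17 = -14, which is month 10 of year 2092 → October 2092.
Day 9 is valid in October, giving October 9, 2092.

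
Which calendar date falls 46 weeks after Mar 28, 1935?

Adding 46 weeks = 322 days from March 28, 1935.
March has 31 days, so 31 − 28 = 3 days remain after March 28, 1935; 322 − 3 = 319 left.
April 1935 has 30 days: 319 − 30 = 289 left.
May 1935 has 31 days: 289 − 31 = 258 left.
June 1935 has 30 days: 258 − 30 = 228 left.
July 1935 has 31 days: 228 − 31 = 197 left.
August 1935 has 31 days: 197 − 31 = 166 left.
September 1935 has 30 days: 166 − 30 = 136 left.
October 1935 has 31 days: 136 − 31 = 105 left.
November 1935 has 30 days: 105 − 30 = 75 left.
December 1935 has 31 days: 75 − 31 = 44 left.
January 1936 has 31 days: 44 − 31 = 13 left.
13 days into February 1936 → February 13, 1936.

February 13, 1936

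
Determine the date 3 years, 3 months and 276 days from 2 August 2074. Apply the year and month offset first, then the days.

Counting forward 3 years, 3 months and 276 days from August 2, 2074: first the month/year part, then the days.
+3 years → 2077; month 8 + 3 = 11 → November 2077.
Day 2 is valid in November, giving November 2, 2077.
Now add 276 days from November 2, 2077.
November has 30 days, so 30 − 2 = 28 days remain after November 2, 2077; 276 − 28 = 248 left.
December 2077 has 31 days: 248 − 31 = 217 left.
January 2078 has 31 days: 217 − 31 = 186 left.
February 2078 has 28 days (2078 is not a leap year): 186 − 28 = 158 left.
March 2078 has 31 days: 158 − 31 = 127 left.
April 2078 has 30 days: 127 − 30 = 97 left.
May 2078 has 31 days: 97 − 31 = 66 left.
June 2078 has 30 days: 66 − 30 = 36 left.
July 2078 has 31 days: 36 − 31 = 5 left.
5 days into August 2078 → August 5, 2078.

August 5, 2078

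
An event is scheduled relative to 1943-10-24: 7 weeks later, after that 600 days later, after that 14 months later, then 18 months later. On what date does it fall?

Advancing 7 weeks (= 49 days) from October 24, 1943:
October has 31 days, so 31 − 24 = 7 days remain after October 24, 1943; 49 − 7 = 42 left.
November 1943 has 30 days: 42 − 30 = 12 left.
12 days into December 1943 → December 12, 1943.
Counting forward 600 days from December 12, 1943:
December has 31 days, so 31 − 12 = 19 days remain after December 12, 1943; 600 − 19 = 581 left.
January 1944 has 31 days: 581 − 31 = 550 left.
February 1944 has 29 days (1944 is a leap year): 550 − 29 = 521 left.
March 1944 has 31 days: 521 − 31 = 490 left.
April 1944 has 30 days: 490 − 30 = 460 left.
May 1944 has 31 days: 460 − 31 = 429 left.
June 1944 has 30 days: 429 − 30 = 399 left.
July 1944 has 31 days: 399 − 31 = 368 left.
August 1944 has 31 days: 368 − 31 = 337 left.
September 1944 has 30 days: 337 − 30 = 307 left.
October 1944 has 31 days: 307 − 31 = 276 left.
November 1944 has 30 days: 276 − 30 = 246 left.
December 1944 has 31 days: 246 − 31 = 215 left.
January 1945 has 31 days: 215 − 31 = 184 left.
February 1945 has 28 days (1945 is not a leap year): 184 − 28 = 156 left.
March 1945 has 31 days: 156 − 31 = 125 left.
April 1945 has 30 days: 125 − 30 = 95 left.
May 1945 has 31 days: 95 − 31 = 64 left.
June 1945 has 30 days: 64 − 30 = 34 left.
July 1945 has 31 days: 34 − 31 = 3 left.
3 days into August 1945 → August 3, 1945.
Adding 14 months from August 3, 1945:
month 8 + 14 = 22, which is month 10 of year 1946 → October 1946.
Day 3 is valid in October, giving October 3, 1946.
Adding 18 months from October 3, 1946:
month 10 + 18 = 28, which is month 4 of year 1948 → April 1948.
Day 3 is valid in April, giving April 3, 1948.

April 3, 1948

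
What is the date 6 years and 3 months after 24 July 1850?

Adding 6 years and 3 months from July 24, 1850.
+6 years → 1856; month 7 + 3 = 10 → October 1856.
Day 24 is valid in October, giving October 24, 1856.

October 24, 1856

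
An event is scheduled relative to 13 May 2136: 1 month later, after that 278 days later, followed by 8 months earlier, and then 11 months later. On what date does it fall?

June 18, 2137

Adding 1 month from May 13, 2136:
month 5 + 1 = 6 → June 2136.
Day 13 is valid in June, giving June 13, 2136.
Advancing 278 days from June 13, 2136:
June has 30 days, so 30 − 13 = 17 days remain after June 13, 2136; 278 − 17 = 261 left.
July 2136 has 31 days: 261 − 31 = 230 left.
August 2136 has 31 days: 230 − 31 = 199 left.
September 2136 has 30 days: 199 − 30 = 169 left.
October 2136 has 31 days: 169 − 31 = 138 left.
November 2136 has 30 days: 138 − 30 = 108 left.
December 2136 has 31 days: 108 − 31 = 77 left.
January 2137 has 31 days: 77 − 31 = 46 left.
February 2137 has 28 days (2137 is not a leap year): 46 − 28 = 18 left.
18 days into March 2137 → March 18, 2137.
Subtracting 8 months from March 18, 2137:
month 3 − 8 = -5, which is month 7 of year 2136 → July 2136.
Day 18 is valid in July, giving July 18, 2136.
Adding 11 months from July 18, 2136:
month 7 + 11 = 18, which is month 6 of year 2137 → June 2137.
Day 18 is valid in June, giving June 18, 2137.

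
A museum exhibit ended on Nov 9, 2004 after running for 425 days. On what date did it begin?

September 11, 2003

Subtracting 425 days from November 9, 2004.
Going back 9 days from November 9, 2004 reaches the end of the previous month; 425 − 9 = 416 left.
October 2004 has 31 days: 416 − 31 = 385 left.
September 2004 has 30 days: 385 − 30 = 355 left.
August 2004 has 31 days: 355 − 31 = 324 left.
July 2004 has 31 days: 324 − 31 = 293 left.
June 2004 has 30 days: 293 − 30 = 263 left.
May 2004 has 31 days: 263 − 31 = 232 left.
April 2004 has 30 days: 232 − 30 = 202 left.
March 2004 has 31 days: 202 − 31 = 171 left.
February 2004 has 29 days (2004 is a leap year): 171 − 29 = 142 left.
January 2004 has 31 days: 142 − 31 = 111 left.
December 2003 has 31 days: 111 − 31 = 80 left.
November 2003 has 30 days: 80 − 30 = 50 left.
October 2003 has 31 days: 50 − 31 = 19 left.
September 2003 has 30 days; 30 − 19 = 11 → September 11, 2003.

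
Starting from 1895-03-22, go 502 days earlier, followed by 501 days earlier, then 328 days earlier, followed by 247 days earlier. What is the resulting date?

Subtracting 502 days from March 22, 1895:
Going back 22 days from March 22, 1895 reaches the end of the previous month; 502 − 22 = 480 left.
February 1895 has 28 days (1895 is not a leap year): 480 − 28 = 452 left.
January 1895 has 31 days: 452 − 31 = 421 left.
December 1894 has 31 days: 421 − 31 = 390 left.
November 1894 has 30 days: 390 − 30 = 360 left.
October 1894 has 31 days: 360 − 31 = 329 left.
September 1894 has 30 days: 329 − 30 = 299 left.
August 1894 has 31 days: 299 − 31 = 268 left.
July 1894 has 31 days: 268 − 31 = 237 left.
June 1894 has 30 days: 237 − 30 = 207 left.
May 1894 has 31 days: 207 − 31 = 176 left.
April 1894 has 30 days: 176 − 30 = 146 left.
March 1894 has 31 days: 146 − 31 = 115 left.
February 1894 has 28 days (1894 is not a leap year): 115 − 28 = 87 left.
January 1894 has 31 days: 87 − 31 = 56 left.
December 1893 has 31 days: 56 − 31 = 25 left.
November 1893 has 30 days; 30 − 25 = 5 → November 5, 1893.
Subtracting 501 days from November 5, 1893:
Going back 5 days from November 5, 1893 reaches the end of the previous month; 501 − 5 = 496 left.
October 1893 has 31 days: 496 − 31 = 465 left.
September 1893 has 30 days: 465 − 30 = 435 left.
August 1893 has 31 days: 435 − 31 = 404 left.
July 1893 has 31 days: 404 − 31 = 373 left.
June 1893 has 30 days: 373 − 30 = 343 left.
May 1893 has 31 days: 343 − 31 = 312 left.
April 1893 has 30 days: 312 − 30 = 282 left.
March 1893 has 31 days: 282 − 31 = 251 left.
February 1893 has 28 days (1893 is not a leap year): 251 − 28 = 223 left.
January 1893 has 31 days: 223 − 31 = 192 left.
December 1892 has 31 days: 192 − 31 = 161 left.
November 1892 has 30 days: 161 − 30 = 131 left.
October 1892 has 31 days: 131 − 31 = 100 left.
September 1892 has 30 days: 100 − 30 = 70 left.
August 1892 has 31 days: 70 − 31 = 39 left.
July 1892 has 31 days: 39 − 31 = 8 left.
June 1892 has 30 days; 30 − 8 = 22 → June 22, 1892.
Counting back 328 days from June 22, 1892:
Going back 22 days from June 22, 1892 reaches the end of the previous month; 328 − 22 = 306 left.
May 1892 has 31 days: 306 − 31 = 275 left.
April 1892 has 30 days: 275 − 30 = 245 left.
March 1892 has 31 days: 245 − 31 = 214 left.
February 1892 has 29 days (1892 is a leap year): 214 − 29 = 185 left.
January 1892 has 31 days: 185 − 31 = 154 left.
December 1891 has 31 days: 154 − 31 = 123 left.
November 1891 has 30 days: 123 − 30 = 93 left.
October 1891 has 31 days: 93 − 31 = 62 left.
September 1891 has 30 days: 62 − 30 = 32 left.
August 1891 has 31 days: 32 − 31 = 1 left.
July 1891 has 31 days; 31 − 1 = 30 → July 30, 1891.
Counting back 247 days from July 30, 1891:
Going back 30 days from July 30, 1891 reaches the end of the previous month; 247 − 30 = 217 left.
June 1891 has 30 days: 217 − 30 = 187 left.
May 1891 has 31 days: 187 − 31 = 156 left.
April 1891 has 30 days: 156 − 30 = 126 left.
March 1891 has 31 days: 126 − 31 = 95 left.
February 1891 has 28 days (1891 is not a leap year): 95 − 28 = 67 left.
January 1891 has 31 days: 67 − 31 = 36 left.
December 1890 has 31 days: 36 − 31 = 5 left.
November 1890 has 30 days; 30 − 5 = 25 → November 25, 1890.

November 25, 1890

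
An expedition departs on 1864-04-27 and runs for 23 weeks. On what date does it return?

Counting forward 23 weeks = 161 days from April 27, 1864.
April has 30 days, so 30 − 27 = 3 days remain after April 27, 1864; 161 − 3 = 158 left.
May 1864 has 31 days: 158 − 31 = 127 left.
June 1864 has 30 days: 127 − 30 = 97 left.
July 1864 has 31 days: 97 − 31 = 66 left.
August 1864 has 31 days: 66 − 31 = 35 left.
September 1864 has 30 days: 35 − 30 = 5 left.
5 days into October 1864 → October 5, 1864.

October 5, 1864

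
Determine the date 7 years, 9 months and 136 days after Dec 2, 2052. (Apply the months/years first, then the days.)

January 16, 2061

Advancing 7 years, 9 months and 136 days from December 2, 2052: first the month/year part, then the days.
+7 years → 2059; month 12 + 9 = 21, which is month 9 of year 2060 → September 2060.
Day 2 is valid in September, giving September 2, 2060.
Now add 136 days from September 2, 2060.
September has 30 days, so 30 − 2 = 28 days remain after September 2, 2060; 136 − 28 = 108 left.
October 2060 has 31 days: 108 − 31 = 77 left.
November 2060 has 30 days: 77 − 30 = 47 left.
December 2060 has 31 days: 47 − 31 = 16 left.
16 days into January 2061 → January 16, 2061.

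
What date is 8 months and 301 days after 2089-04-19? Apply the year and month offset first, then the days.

Advancing 8 months and 301 days from April 19, 2089: first the month/year part, then the days.
month 4 + 8 = 12 → December 2089.
Day 19 is valid in December, giving December 19, 2089.
Now add 301 days from December 19, 2089.
December has 31 days, so 31 − 19 = 12 days remain after December 19, 2089; 301 − 12 = 289 left.
January 2090 has 31 days: 289 − 31 = 258 left.
February 2090 has 28 days (2090 is not a leap year): 258 − 28 = 230 left.
March 2090 has 31 days: 230 − 31 = 199 left.
April 2090 has 30 days: 199 − 30 = 169 left.
May 2090 has 31 days: 169 − 31 = 138 left.
June 2090 has 30 days: 138 − 30 = 108 left.
July 2090 has 31 days: 108 − 31 = 77 left.
August 2090 has 31 days: 77 − 31 = 46 left.
September 2090 has 30 days: 46 − 30 = 16 left.
16 days into October 2090 → October 16, 2090.

October 16, 2090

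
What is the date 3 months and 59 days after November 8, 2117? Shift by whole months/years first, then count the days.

April 8, 2118

Adding 3 months and 59 days from November 8, 2117: first the month/year part, then the days.
month 11 + 3 = 14, which is month 2 of year 2118 → February 2118.
Day 8 is valid in February, giving February 8, 2118.
Now add 59 days from February 8, 2118.
February has 28 days, so 28 − 8 = 20 days remain after February 8, 2118; 59 − 20 = 39 left.
March 2118 has 31 days: 39 − 31 = 8 left.
8 days into April 2118 → April 8, 2118.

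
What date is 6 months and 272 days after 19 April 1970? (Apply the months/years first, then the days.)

July 18, 1971

Advancing 6 months and 272 days from April 19, 1970: first the month/year part, then the days.
month 4 + 6 = 10 → October 1970.
Day 19 is valid in October, giving October 19, 1970.
Now add 272 days from October 19, 1970.
October has 31 days, so 31 − 19 = 12 days remain after October 19, 1970; 272 − 12 = 260 left.
November 1970 has 30 days: 260 − 30 = 230 left.
December 1970 has 31 days: 230 − 31 = 199 left.
January 1971 has 31 days: 199 − 31 = 168 left.
February 1971 has 28 days (1971 is not a leap year): 168 − 28 = 140 left.
March 1971 has 31 days: 140 − 31 = 109 left.
April 1971 has 30 days: 109 − 30 = 79 left.
May 1971 has 31 days: 79 − 31 = 48 left.
June 1971 has 30 days: 48 − 30 = 18 left.
18 days into July 1971 → July 18, 1971.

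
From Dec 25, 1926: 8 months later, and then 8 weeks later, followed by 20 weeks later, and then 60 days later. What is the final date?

Counting forward 8 months from December 25, 1926:
month 12 + 8 = 20, which is month 8 of year 1927 → August 1927.
Day 25 is valid in August, giving August 25, 1927.
Counting forward 8 weeks (= 56 days) from August 25, 1927:
August has 31 days, so 31 − 25 = 6 days remain after August 25, 1927; 56 − 6 = 50 left.
September 1927 has 30 days: 50 − 30 = 20 left.
20 days into October 1927 → October 20, 1927.
Advancing 20 weeks (= 140 days) from October 20, 1927:
October has 31 days, so 31 − 20 = 11 days remain after October 20, 1927; 140 − 11 = 129 left.
November 1927 has 30 days: 129 − 30 = 99 left.
December 1927 has 31 days: 99 − 31 = 68 left.
January 1928 has 31 days: 68 − 31 = 37 left.
February 1928 has 29 days (1928 is a leap year): 37 − 29 = 8 left.
8 days into March 1928 → March 8, 1928.
Advancing 60 days from March 8, 1928:
March has 31 days, so 31 − 8 = 23 days remain after March 8, 1928; 60 − 23 = 37 left.
April 1928 has 30 days: 37 − 30 = 7 left.
7 days into May 1928 → May 7, 1928.

May 7, 1928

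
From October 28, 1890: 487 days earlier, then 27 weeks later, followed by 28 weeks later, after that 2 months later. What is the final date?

Counting back 487 days from October 28, 1890:
Going back 28 days from October 28, 1890 reaches the end of the previous month; 487 − 28 = 459 left.
September 1890 has 30 days: 459 − 30 = 429 left.
August 1890 has 31 days: 429 − 31 = 398 left.
July 1890 has 31 days: 398 − 31 = 367 left.
June 1890 has 30 days: 367 − 30 = 337 left.
May 1890 has 31 days: 337 − 31 = 306 left.
April 1890 has 30 days: 306 − 30 = 276 left.
March 1890 has 31 days: 276 − 31 = 245 left.
February 1890 has 28 days (1890 is not a leap year): 245 − 28 = 217 left.
January 1890 has 31 days: 217 − 31 = 186 left.
December 1889 has 31 days: 186 − 31 = 155 left.
November 1889 has 30 days: 155 − 30 = 125 left.
October 1889 has 31 days: 125 − 31 = 94 left.
September 1889 has 30 days: 94 − 30 = 64 left.
August 1889 has 31 days: 64 − 31 = 33 left.
July 1889 has 31 days: 33 − 31 = 2 left.
June 1889 has 30 days; 30 − 2 = 28 → June 28, 1889.
Counting forward 27 weeks (= 189 days) from June 28, 1889:
June has 30 days, so 30 − 28 = 2 days remain after June 28, 1889; 189 − 2 = 187 left.
July 1889 has 31 days: 187 − 31 = 156 left.
August 1889 has 31 days: 156 − 31 = 125 left.
September 1889 has 30 days: 125 − 30 = 95 left.
October 1889 has 31 days: 95 − 31 = 64 left.
November 1889 has 30 days: 64 − 30 = 34 left.
December 1889 has 31 days: 34 − 31 = 3 left.
3 days into January 1890 → January 3, 1890.
Adding 28 weeks (= 196 days) from January 3, 1890:
January has 31 days, so 31 − 3 = 28 days remain after January 3, 1890; 196 − 28 = 168 left.
February 1890 has 28 days (1890 is not a leap year): 168 − 28 = 140 left.
March 1890 has 31 days: 140 − 31 = 109 left.
April 1890 has 30 days: 109 − 30 = 79 left.
May 1890 has 31 days: 79 − 31 = 48 left.
June 1890 has 30 days: 48 − 30 = 18 left.
18 days into July 1890 → July 18, 1890.
Counting forward 2 months from July 18, 1890:
month 7 + 2 = 9 → September 1890.
Day 18 is valid in September, giving September 18, 1890.

September 18, 1890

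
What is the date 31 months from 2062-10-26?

May 26, 2065

Counting forward 31 months from October 26, 2062.
month 10 + 31 = 41, which is month 5 of year 2065 → May 2065.
Day 26 is valid in May, giving May 26, 2065.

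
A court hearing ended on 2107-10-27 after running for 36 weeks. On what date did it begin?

February 17, 2107

Subtracting 36 weeks = 252 days from October 27, 2107.
Going back 27 days from October 27, 2107 reaches the end of the previous month; 252 − 27 = 225 left.
September 2107 has 30 days: 225 − 30 = 195 left.
August 2107 has 31 days: 195 − 31 = 164 left.
July 2107 has 31 days: 164 − 31 = 133 left.
June 2107 has 30 days: 133 − 30 = 103 left.
May 2107 has 31 days: 103 − 31 = 72 left.
April 2107 has 30 days: 72 − 30 = 42 left.
March 2107 has 31 days: 42 − 31 = 11 left.
February 2107 has 28 days; 28 − 11 = 17 → February 17, 2107.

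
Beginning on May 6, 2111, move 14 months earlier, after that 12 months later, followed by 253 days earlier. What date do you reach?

June 26, 2110

Counting back 14 months from May 6, 2111:
month 5 − 14 = -9, which is month 3 of year 2110 → March 2110.
Day 6 is valid in March, giving March 6, 2110.
Advancing 12 months from March 6, 2110:
month 3 + 12 = 15, which is month 3 of year 2111 → March 2111.
Day 6 is valid in March, giving March 6, 2111.
Counting back 253 days from March 6, 2111:
Going back 6 days from March 6, 2111 reaches the end of the previous month; 253 − 6 = 247 left.
February 2111 has 28 days (2111 is not a leap year): 247 − 28 = 219 left.
January 2111 has 31 days: 219 − 31 = 188 left.
December 2110 has 31 days: 188 − 31 = 157 left.
November 2110 has 30 days: 157 − 30 = 127 left.
October 2110 has 31 days: 127 − 31 = 96 left.
September 2110 has 30 days: 96 − 30 = 66 left.
August 2110 has 31 days: 66 − 31 = 35 left.
July 2110 has 31 days: 35 − 31 = 4 left.
June 2110 has 30 days; 30 − 4 = 26 → June 26, 2110.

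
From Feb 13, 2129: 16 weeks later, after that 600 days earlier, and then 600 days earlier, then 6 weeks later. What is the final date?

Adding 16 weeks (= 112 days) from February 13, 2129:
February has 28 days, so 28 − 13 = 15 days remain after February 13, 2129; 112 − 15 = 97 left.
March 2129 has 31 days: 97 − 31 = 66 left.
April 2129 has 30 days: 66 − 30 = 36 left.
May 2129 has 31 days: 36 − 31 = 5 left.
5 days into June 2129 → June 5, 2129.
Going back 600 days from June 5, 2129:
Going back 5 days from June 5, 2129 reaches the end of the previous month; 600 − 5 = 595 left.
May 2129 has 31 days: 595 − 31 = 564 left.
April 2129 has 30 days: 564 − 30 = 534 left.
March 2129 has 31 days: 534 − 31 = 503 left.
February 2129 has 28 days (2129 is not a leap year): 503 − 28 = 475 left.
January 2129 has 31 days: 475 − 31 = 444 left.
December 2128 has 31 days: 444 − 31 = 413 left.
November 2128 has 30 days: 413 − 30 = 383 left.
October 2128 has 31 days: 383 − 31 = 352 left.
September 2128 has 30 days: 352 − 30 = 322 left.
August 2128 has 31 days: 322 − 31 = 291 left.
July 2128 has 31 days: 291 − 31 = 260 left.
June 2128 has 30 days: 260 − 30 = 230 left.
May 2128 has 31 days: 230 − 31 = 199 left.
April 2128 has 30 days: 199 − 30 = 169 left.
March 2128 has 31 days: 169 − 31 = 138 left.
February 2128 has 29 days (2128 is a leap year): 138 − 29 = 109 left.
January 2128 has 31 days: 109 − 31 = 78 left.
December 2127 has 31 days: 78 − 31 = 47 left.
November 2127 has 30 days: 47 − 30 = 17 left.
October 2127 has 31 days; 31 − 17 = 14 → October 14, 2127.
Going back 600 days from October 14, 2127:
Going back 14 days from October 14, 2127 reaches the end of the previous month; 600 − 14 = 586 left.
September 2127 has 30 days: 586 − 30 = 556 left.
August 2127 has 31 days: 556 − 31 = 525 left.
July 2127 has 31 days: 525 − 31 = 494 left.
June 2127 has 30 days: 494 − 30 = 464 left.
May 2127 has 31 days: 464 − 31 = 433 left.
April 2127 has 30 days: 433 − 30 = 403 left.
March 2127 has 31 days: 403 − 31 = 372 left.
February 2127 has 28 days (2127 is not a leap year): 372 − 28 = 344 left.
January 2127 has 31 days: 344 − 31 = 313 left.
December 2126 has 31 days: 313 − 31 = 282 left.
November 2126 has 30 days: 282 − 30 = 252 left.
October 2126 has 31 days: 252 − 31 = 221 left.
September 2126 has 30 days: 221 − 30 = 191 left.
August 2126 has 31 days: 191 − 31 = 160 left.
July 2126 has 31 days: 160 − 31 = 129 left.
June 2126 has 30 days: 129 − 30 = 99 left.
May 2126 has 31 days: 99 − 31 = 68 left.
April 2126 has 30 days: 68 − 30 = 38 left.
March 2126 has 31 days: 38 − 31 = 7 left.
February 2126 has 28 days; 28 − 7 = 21 → February 21, 2126.
Advancing 6 weeks (= 42 days) from February 21, 2126:
February has 28 days, so 28 − 21 = 7 days remain after February 21, 2126; 42 − 7 = 35 left.
March 2126 has 31 days: 35 − 31 = 4 left.
4 days into April 2126 → April 4, 2126.

April 4, 2126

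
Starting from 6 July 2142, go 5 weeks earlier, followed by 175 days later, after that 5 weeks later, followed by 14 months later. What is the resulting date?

February 28, 2144

Counting back 5 weeks (= 35 days) from July 6, 2142:
Going back 6 days from July 6, 2142 reaches the end of the previous month; 35 − 6 = 29 left.
June 2142 has 30 days; 30 − 29 = 1 → June 1, 2142.
Counting forward 175 days from June 1, 2142:
June has 30 days, so 30 − 1 = 29 days remain after June 1, 2142; 175 − 29 = 146 left.
July 2142 has 31 days: 146 − 31 = 115 left.
August 2142 has 31 days: 115 − 31 = 84 left.
September 2142 has 30 days: 84 − 30 = 54 left.
October 2142 has 31 days: 54 − 31 = 23 left.
23 days into November 2142 → November 23, 2142.
Counting forward 5 weeks (= 35 days) from November 23, 2142:
November has 30 days, so 30 − 23 = 7 days remain after November 23, 2142; 35 − 7 = 28 left.
28 days into December 2142 → December 28, 2142.
Counting forward 14 months from December 28, 2142:
month 12 + 14 = 26, which is month 2 of year 2144 → February 2144.
Day 28 is valid in February, giving February 28, 2144.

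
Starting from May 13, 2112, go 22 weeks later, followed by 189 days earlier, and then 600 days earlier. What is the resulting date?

August 17, 2110

Adding 22 weeks (= 154 days) from May 13, 2112:
May has 31 days, so 31 − 13 = 18 days remain after May 13, 2112; 154 − 18 = 136 left.
June 2112 has 30 days: 136 − 30 = 106 left.
July 2112 has 31 days: 106 − 31 = 75 left.
August 2112 has 31 days: 75 − 31 = 44 left.
September 2112 has 30 days: 44 − 30 = 14 left.
14 days into October 2112 → October 14, 2112.
Subtracting 189 days from October 14, 2112:
Going back 14 days from October 14, 2112 reaches the end of the previous month; 189 − 14 = 175 left.
September 2112 has 30 days: 175 − 30 = 145 left.
August 2112 has 31 days: 145 − 31 = 114 left.
July 2112 has 31 days: 114 − 31 = 83 left.
June 2112 has 30 days: 83 − 30 = 53 left.
May 2112 has 31 days: 53 − 31 = 22 left.
April 2112 has 30 days; 30 − 22 = 8 → April 8, 2112.
Subtracting 600 days from April 8, 2112:
Going back 8 days from April 8, 2112 reaches the end of the previous month; 600 − 8 = 592 left.
March 2112 has 31 days: 592 − 31 = 561 left.
February 2112 has 29 days (2112 is a leap year): 561 − 29 = 532 left.
January 2112 has 31 days: 532 − 31 = 501 left.
December 2111 has 31 days: 501 − 31 = 470 left.
November 2111 has 30 days: 470 − 30 = 440 left.
October 2111 has 31 days: 440 − 31 = 409 left.
September 2111 has 30 days: 409 − 30 = 379 left.
August 2111 has 31 days: 379 − 31 = 348 left.
July 2111 has 31 days: 348 − 31 = 317 left.
June 2111 has 30 days: 317 − 30 = 287 left.
May 2111 has 31 days: 287 − 31 = 256 left.
April 2111 has 30 days: 256 − 30 = 226 left.
March 2111 has 31 days: 226 − 31 = 195 left.
February 2111 has 28 days (2111 is not a leap year): 195 − 28 = 167 left.
January 2111 has 31 days: 167 − 31 = 136 left.
December 2110 has 31 days: 136 − 31 = 105 left.
November 2110 has 30 days: 105 − 30 = 75 left.
October 2110 has 31 days: 75 − 31 = 44 left.
September 2110 has 30 days: 44 − 30 = 14 left.
August 2110 has 31 days; 31 − 14 = 17 → August 17, 2110.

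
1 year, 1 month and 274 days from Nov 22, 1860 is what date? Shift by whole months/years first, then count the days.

Counting forward 1 year, 1 month and 274 days from November 22, 1860: first the month/year part, then the days.
+1 year → 1861; month 11 + 1 = 12 → December 1861.
Day 22 is valid in December, giving December 22, 1861.
Now add 274 days from December 22, 1861.
December has 31 days, so 31 − 22 = 9 days remain after December 22, 1861; 274 − 9 = 265 left.
January 1862 has 31 days: 265 − 31 = 234 left.
February 1862 has 28 days (1862 is not a leap year): 234 − 28 = 206 left.
March 1862 has 31 days: 206 − 31 = 175 left.
April 1862 has 30 days: 175 − 30 = 145 left.
May 1862 has 31 days: 145 − 31 = 114 left.
June 1862 has 30 days: 114 − 30 = 84 left.
July 1862 has 31 days: 84 − 31 = 53 left.
August 1862 has 31 days: 53 − 31 = 22 left.
22 days into September 1862 → September 22, 1862.

September 22, 1862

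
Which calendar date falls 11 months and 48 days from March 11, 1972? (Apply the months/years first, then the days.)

Counting forward 11 months and 48 days from March 11, 1972: first the month/year part, then the days.
month 3 + 11 = 14, which is month 2 of year 1973 → February 1973.
Day 11 is valid in February, giving February 11, 1973.
Now add 48 days from February 11, 1973.
February has 28 days, so 28 − 11 = 17 days remain after February 11, 1973; 48 − 17 = 31 left.
31 days into March 1973 → March 31, 1973.

March 31, 1973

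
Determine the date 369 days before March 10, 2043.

Subtracting 369 days from March 10, 2043.
Going back 10 days from March 10, 2043 reaches the end of the previous month; 369 − 10 = 359 left.
February 2043 has 28 days (2043 is not a leap year): 359 − 28 = 331 left.
January 2043 has 31 days: 331 − 31 = 300 left.
December 2042 has 31 days: 300 − 31 = 269 left.
November 2042 has 30 days: 269 − 30 = 239 left.
October 2042 has 31 days: 239 − 31 = 208 left.
September 2042 has 30 days: 208 − 30 = 178 left.
August 2042 has 31 days: 178 − 31 = 147 left.
July 2042 has 31 days: 147 − 31 = 116 left.
June 2042 has 30 days: 116 − 30 = 86 left.
May 2042 has 31 days: 86 − 31 = 55 left.
April 2042 has 30 days: 55 − 30 = 25 left.
March 2042 has 31 days; 31 − 25 = 6 → March 6, 2042.

March 6, 2042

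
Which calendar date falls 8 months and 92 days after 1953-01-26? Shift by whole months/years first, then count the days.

December 27, 1953

Adding 8 months and 92 days from January 26, 1953: first the month/year part, then the days.
month 1 + 8 = 9 → September 1953.
Day 26 is valid in September, giving September 26, 1953.
Now add 92 days from September 26, 1953.
September has 30 days, so 30 − 26 = 4 days remain after September 26, 1953; 92 − 4 = 88 left.
October 1953 has 31 days: 88 − 31 = 57 left.
November 1953 has 30 days: 57 − 30 = 27 left.
27 days into December 1953 → December 27, 1953.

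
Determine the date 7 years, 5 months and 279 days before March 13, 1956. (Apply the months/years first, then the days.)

January 8, 1948

Counting back 7 years, 5 months and 279 days from March 13, 1956: first the month/year part, then the days.
-7 years → 1949; month 3 − 5 = -2, which is month 10 of year 1948 → October 1948.
Day 13 is valid in October, giving October 13, 1948.
Now subtract 279 days from October 13, 1948.
Going back 13 days from October 13, 1948 reaches the end of the previous month; 279 − 13 = 266 left.
September 1948 has 30 days: 266 − 30 = 236 left.
August 1948 has 31 days: 236 − 31 = 205 left.
July 1948 has 31 days: 205 − 31 = 174 left.
June 1948 has 30 days: 174 − 30 = 144 left.
May 1948 has 31 days: 144 − 31 = 113 left.
April 1948 has 30 days: 113 − 30 = 83 left.
March 1948 has 31 days: 83 − 31 = 52 left.
February 1948 has 29 days (1948 is a leap year): 52 − 29 = 23 left.
January 1948 has 31 days; 31 − 23 = 8 → January 8, 1948.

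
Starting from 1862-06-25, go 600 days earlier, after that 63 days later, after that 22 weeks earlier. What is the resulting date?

August 3, 1860

Going back 600 days from June 25, 1862:
Going back 25 days from June 25, 1862 reaches the end of the previous month; 600 − 25 = 575 left.
May 1862 has 31 days: 575 − 31 = 544 left.
April 1862 has 30 days: 544 − 30 = 514 left.
March 1862 has 31 days: 514 − 31 = 483 left.
February 1862 has 28 days (1862 is not a leap year): 483 − 28 = 455 left.
January 1862 has 31 days: 455 − 31 = 424 left.
December 1861 has 31 days: 424 − 31 = 393 left.
November 1861 has 30 days: 393 − 30 = 363 left.
October 1861 has 31 days: 363 − 31 = 332 left.
September 1861 has 30 days: 332 − 30 = 302 left.
August 1861 has 31 days: 302 − 31 = 271 left.
July 1861 has 31 days: 271 − 31 = 240 left.
June 1861 has 30 days: 240 − 30 = 210 left.
May 1861 has 31 days: 210 − 31 = 179 left.
April 1861 has 30 days: 179 − 30 = 149 left.
March 1861 has 31 days: 149 − 31 = 118 left.
February 1861 has 28 days (1861 is not a leap year): 118 − 28 = 90 left.
January 1861 has 31 days: 90 − 31 = 59 left.
December 1860 has 31 days: 59 − 31 = 28 left.
November 1860 has 30 days; 30 − 28 = 2 → November 2, 1860.
Counting forward 63 days from November 2, 1860:
November has 30 days, so 30 − 2 = 28 days remain after November 2, 1860; 63 − 28 = 35 left.
December 1860 has 31 days: 35 − 31 = 4 left.
4 days into January 1861 → January 4, 1861.
Counting back 22 weeks (= 154 days) from January 4, 1861:
Going back 4 days from January 4, 1861 reaches the end of the previous month; 154 − 4 = 150 left.
December 1860 has 31 days: 150 − 31 = 119 left.
November 1860 has 30 days: 119 − 30 = 89 left.
October 1860 has 31 days: 89 − 31 = 58 left.
September 1860 has 30 days: 58 − 30 = 28 left.
August 1860 has 31 days; 31 − 28 = 3 → August 3, 1860.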